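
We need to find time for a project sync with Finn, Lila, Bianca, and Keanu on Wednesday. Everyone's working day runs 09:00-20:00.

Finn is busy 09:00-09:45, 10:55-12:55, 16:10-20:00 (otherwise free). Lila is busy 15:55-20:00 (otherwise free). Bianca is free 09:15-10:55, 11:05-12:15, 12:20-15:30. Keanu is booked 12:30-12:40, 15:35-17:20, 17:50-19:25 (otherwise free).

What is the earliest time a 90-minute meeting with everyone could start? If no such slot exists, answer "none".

12:55

Finn free: 09:45-10:55, 12:55-16:10 (invert busy blocks within the working day).
Lila free: 09:00-15:55 (invert busy blocks within the working day).
Bianca free: 09:15-10:55, 11:05-12:15, 12:20-15:30.
Keanu free: 09:00-12:30, 12:40-15:35, 17:20-17:50, 19:25-20:00 (invert busy blocks within the working day).
Finn ∩ Lila: 09:45-10:55, 12:55-15:55.
Finn ∩ Lila ∩ Bianca: 09:45-10:55, 12:55-15:30.
Finn ∩ Lila ∩ Bianca ∩ Keanu: 09:45-10:55, 12:55-15:30.
Those are the intersection windows.
The first common window of at least 90 minutes is 12:55-15:30, so the earliest start is 12:55.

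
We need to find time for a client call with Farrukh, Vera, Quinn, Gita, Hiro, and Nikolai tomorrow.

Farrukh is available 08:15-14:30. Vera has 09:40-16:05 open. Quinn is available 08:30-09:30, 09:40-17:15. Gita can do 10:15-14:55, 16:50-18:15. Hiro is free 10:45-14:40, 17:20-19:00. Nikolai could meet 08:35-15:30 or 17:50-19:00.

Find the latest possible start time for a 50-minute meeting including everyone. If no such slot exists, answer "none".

13:40

Farrukh ∩ Vera: 09:40-14:30.
Farrukh ∩ Vera ∩ Quinn: 09:40-14:30.
Farrukh ∩ Vera ∩ Quinn ∩ Gita: 10:15-14:30.
Farrukh ∩ Vera ∩ Quinn ∩ Gita ∩ Hiro: 10:45-14:30.
Farrukh ∩ Vera ∩ Quinn ∩ Gita ∩ Hiro ∩ Nikolai: 10:45-14:30.
So the common availability across everyone is 10:45-14:30.
The last common window of at least 50 minutes is 10:45-14:30; a 50-minute meeting can start as late as 13:40 and still end by 14:30.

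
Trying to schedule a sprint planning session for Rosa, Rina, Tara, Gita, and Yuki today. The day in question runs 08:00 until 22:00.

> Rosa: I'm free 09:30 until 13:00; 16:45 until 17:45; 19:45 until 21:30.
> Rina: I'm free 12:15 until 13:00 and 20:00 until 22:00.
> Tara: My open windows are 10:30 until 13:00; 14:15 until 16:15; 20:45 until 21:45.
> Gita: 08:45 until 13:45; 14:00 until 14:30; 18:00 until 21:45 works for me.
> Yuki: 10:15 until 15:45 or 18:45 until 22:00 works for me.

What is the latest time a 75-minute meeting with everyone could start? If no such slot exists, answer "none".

Rosa ∩ Rina: 12:15-13:00, 20:00-21:30.
Rosa ∩ Rina ∩ Tara: 12:15-13:00, 20:45-21:30.
Rosa ∩ Rina ∩ Tara ∩ Gita: 12:15-13:00, 20:45-21:30.
Rosa ∩ Rina ∩ Tara ∩ Gita ∩ Yuki: 12:15-13:00, 20:45-21:30.
So the common availability across everyone is 12:15-13:00, 20:45-21:30.
No common window is at least 75 minutes long.

none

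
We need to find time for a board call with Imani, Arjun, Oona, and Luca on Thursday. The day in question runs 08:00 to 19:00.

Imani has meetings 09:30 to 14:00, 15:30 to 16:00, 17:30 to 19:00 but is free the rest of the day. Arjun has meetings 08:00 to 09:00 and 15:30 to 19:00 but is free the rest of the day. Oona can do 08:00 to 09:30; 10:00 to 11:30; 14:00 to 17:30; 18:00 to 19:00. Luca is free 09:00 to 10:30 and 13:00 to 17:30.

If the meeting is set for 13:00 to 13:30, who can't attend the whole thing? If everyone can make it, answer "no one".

Imani, Oona

Imani free: 08:00-09:30, 14:00-15:30, 16:00-17:30 (invert busy blocks within the working day).
Arjun free: 09:00-15:30 (invert busy blocks within the working day).
Oona free: 08:00-09:30, 10:00-11:30, 14:00-17:30, 18:00-19:00.
Luca free: 09:00-10:30, 13:00-17:30.
Imani: not fully free for 13:00-13:30. Arjun: free for 13:00-13:30. Oona: not fully free for 13:00-13:30. Luca: free for 13:00-13:30.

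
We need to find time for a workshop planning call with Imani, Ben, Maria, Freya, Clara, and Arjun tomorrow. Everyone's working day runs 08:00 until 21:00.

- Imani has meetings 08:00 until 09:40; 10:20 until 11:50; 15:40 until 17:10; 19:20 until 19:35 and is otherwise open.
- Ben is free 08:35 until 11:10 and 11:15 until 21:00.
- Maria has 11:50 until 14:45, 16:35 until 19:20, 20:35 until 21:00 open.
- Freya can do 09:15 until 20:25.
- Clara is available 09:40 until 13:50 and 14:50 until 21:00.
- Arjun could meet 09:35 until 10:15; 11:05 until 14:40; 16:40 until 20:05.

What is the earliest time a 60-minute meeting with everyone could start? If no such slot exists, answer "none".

Imani free: 09:40-10:20, 11:50-15:40, 17:10-19:20, 19:35-21:00 (invert busy blocks within the working day).
Ben free: 08:35-11:10, 11:15-21:00.
Maria free: 11:50-14:45, 16:35-19:20, 20:35-21:00.
Freya free: 09:15-20:25.
Clara free: 09:40-13:50, 14:50-21:00.
Arjun free: 09:35-10:15, 11:05-14:40, 16:40-20:05.
Imani ∩ Ben: 09:40-10:20, 11:50-15:40, 17:10-19:20, 19:35-21:00.
Imani ∩ Ben ∩ Maria: 11:50-14:45, 17:10-19:20, 20:35-21:00.
Imani ∩ Ben ∩ Maria ∩ Freya: 11:50-14:45, 17:10-19:20.
Imani ∩ Ben ∩ Maria ∩ Freya ∩ Clara: 11:50-13:50, 17:10-19:20.
Imani ∩ Ben ∩ Maria ∩ Freya ∩ Clara ∩ Arjun: 11:50-13:50, 17:10-19:20.
So the common availability across everyone is 11:50-13:50, 17:10-19:20.
The first common window of at least 60 minutes is 11:50-13:50, so the earliest start is 11:50.

11:50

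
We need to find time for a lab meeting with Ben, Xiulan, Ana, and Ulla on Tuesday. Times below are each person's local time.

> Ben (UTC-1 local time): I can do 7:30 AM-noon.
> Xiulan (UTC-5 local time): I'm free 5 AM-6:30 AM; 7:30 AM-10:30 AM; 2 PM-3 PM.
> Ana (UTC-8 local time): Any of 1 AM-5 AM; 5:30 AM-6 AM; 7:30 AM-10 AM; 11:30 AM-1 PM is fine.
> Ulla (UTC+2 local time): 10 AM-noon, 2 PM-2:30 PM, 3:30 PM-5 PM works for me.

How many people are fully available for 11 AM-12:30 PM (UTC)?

Ben in UTC: 08:30-13:00 (add 1h to convert from UTC-1).
Xiulan in UTC: 10:00-11:30, 12:30-15:30, 19:00-20:00 (add 5h to convert from UTC-5).
Ana in UTC: 09:00-13:00, 13:30-14:00, 15:30-18:00, 19:30-21:00 (add 8h to convert from UTC-8).
Ulla in UTC: 08:00-10:00, 12:00-12:30, 13:30-15:00 (subtract 2h to convert from UTC+2).
Ben and Ana can make the full 11:00-12:30 slot — that's 2.

2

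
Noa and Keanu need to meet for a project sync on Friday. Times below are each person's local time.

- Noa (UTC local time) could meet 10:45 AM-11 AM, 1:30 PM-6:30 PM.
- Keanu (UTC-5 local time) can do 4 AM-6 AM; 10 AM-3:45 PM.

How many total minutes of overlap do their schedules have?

Noa in UTC: 10:45-11:00, 13:30-18:30.
Keanu in UTC: 09:00-11:00, 15:00-20:45 (add 5h to convert from UTC-5).
Noa ∩ Keanu: 10:45-11:00, 15:00-18:30.
Summing the common windows: 15 + 210 = 225 minutes.

225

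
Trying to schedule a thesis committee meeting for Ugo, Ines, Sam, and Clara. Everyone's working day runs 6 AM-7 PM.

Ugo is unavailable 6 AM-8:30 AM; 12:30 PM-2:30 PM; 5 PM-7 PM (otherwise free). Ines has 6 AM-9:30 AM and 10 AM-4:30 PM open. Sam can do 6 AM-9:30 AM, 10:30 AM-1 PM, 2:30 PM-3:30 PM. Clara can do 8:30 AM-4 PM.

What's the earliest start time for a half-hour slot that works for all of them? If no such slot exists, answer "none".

08:30

Ugo free: 08:30-12:30, 14:30-17:00 (invert busy blocks within the working day).
Ines free: 06:00-09:30, 10:00-16:30.
Sam free: 06:00-09:30, 10:30-13:00, 14:30-15:30.
Clara free: 08:30-16:00.
Ugo ∩ Ines: 08:30-09:30, 10:00-12:30, 14:30-16:30.
Ugo ∩ Ines ∩ Sam: 08:30-09:30, 10:30-12:30, 14:30-15:30.
Ugo ∩ Ines ∩ Sam ∩ Clara: 08:30-09:30, 10:30-12:30, 14:30-15:30.
So the common availability across everyone is 08:30-09:30, 10:30-12:30, 14:30-15:30.
The first common window of at least 30 minutes is 08:30-09:30, so the earliest start is 08:30.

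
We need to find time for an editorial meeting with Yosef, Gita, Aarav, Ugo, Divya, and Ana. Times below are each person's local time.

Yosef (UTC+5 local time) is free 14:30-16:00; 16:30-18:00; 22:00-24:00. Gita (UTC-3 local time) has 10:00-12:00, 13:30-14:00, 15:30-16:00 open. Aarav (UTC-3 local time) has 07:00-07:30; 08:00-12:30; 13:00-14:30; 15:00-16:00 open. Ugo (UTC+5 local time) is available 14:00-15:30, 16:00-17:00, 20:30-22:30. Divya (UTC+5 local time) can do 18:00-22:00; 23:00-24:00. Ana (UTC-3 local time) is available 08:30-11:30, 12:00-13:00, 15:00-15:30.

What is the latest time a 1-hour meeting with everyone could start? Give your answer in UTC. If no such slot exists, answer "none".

none

Yosef in UTC: 09:30-11:00, 11:30-13:00, 17:00-19:00 (subtract 5h to convert from UTC+5).
Gita in UTC: 13:00-15:00, 16:30-17:00, 18:30-19:00 (add 3h to convert from UTC-3).
Aarav in UTC: 10:00-10:30, 11:00-15:30, 16:00-17:30, 18:00-19:00 (add 3h to convert from UTC-3).
Ugo in UTC: 09:00-10:30, 11:00-12:00, 15:30-17:30 (subtract 5h to convert from UTC+5).
Divya in UTC: 13:00-17:00, 18:00-19:00 (subtract 5h to convert from UTC+5).
Ana in UTC: 11:30-14:30, 15:00-16:00, 18:00-18:30 (add 3h to convert from UTC-3).
Yosef ∩ Gita: 18:30-19:00.
Yosef ∩ Gita ∩ Aarav: 18:30-19:00.
Yosef ∩ Gita ∩ Aarav ∩ Ugo: ∅.
Yosef ∩ Gita ∩ Aarav ∩ Ugo ∩ Divya: ∅.
Yosef ∩ Gita ∩ Aarav ∩ Ugo ∩ Divya ∩ Ana: ∅.
There is no time when everyone is free.
No common window is at least 60 minutes long.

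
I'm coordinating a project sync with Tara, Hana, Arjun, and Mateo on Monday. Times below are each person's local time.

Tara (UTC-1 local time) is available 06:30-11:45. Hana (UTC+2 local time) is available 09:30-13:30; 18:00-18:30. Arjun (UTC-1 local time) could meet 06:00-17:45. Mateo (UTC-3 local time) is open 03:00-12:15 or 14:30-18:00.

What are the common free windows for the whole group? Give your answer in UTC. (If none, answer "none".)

07:30-11:30

Tara in UTC: 07:30-12:45 (add 1h to convert from UTC-1).
Hana in UTC: 07:30-11:30, 16:00-16:30 (subtract 2h to convert from UTC+2).
Arjun in UTC: 07:00-18:45 (add 1h to convert from UTC-1).
Mateo in UTC: 06:00-15:15, 17:30-21:00 (add 3h to convert from UTC-3).
Tara ∩ Hana: 07:30-11:30.
Tara ∩ Hana ∩ Arjun: 07:30-11:30.
Tara ∩ Hana ∩ Arjun ∩ Mateo: 07:30-11:30.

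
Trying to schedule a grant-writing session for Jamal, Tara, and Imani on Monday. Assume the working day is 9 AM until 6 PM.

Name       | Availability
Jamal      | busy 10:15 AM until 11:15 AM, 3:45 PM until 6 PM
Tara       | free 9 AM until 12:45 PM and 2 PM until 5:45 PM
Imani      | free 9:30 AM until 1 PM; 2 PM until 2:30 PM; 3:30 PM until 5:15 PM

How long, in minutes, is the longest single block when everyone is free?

90

Jamal free: 09:00-10:15, 11:15-15:45 (invert busy blocks within the working day).
Tara free: 09:00-12:45, 14:00-17:45.
Imani free: 09:30-13:00, 14:00-14:30, 15:30-17:15.
Jamal ∩ Tara: 09:00-10:15, 11:15-12:45, 14:00-15:45.
Jamal ∩ Tara ∩ Imani: 09:30-10:15, 11:15-12:45, 14:00-14:30, 15:30-15:45.
The longest is 11:15-12:45 at 90 minutes.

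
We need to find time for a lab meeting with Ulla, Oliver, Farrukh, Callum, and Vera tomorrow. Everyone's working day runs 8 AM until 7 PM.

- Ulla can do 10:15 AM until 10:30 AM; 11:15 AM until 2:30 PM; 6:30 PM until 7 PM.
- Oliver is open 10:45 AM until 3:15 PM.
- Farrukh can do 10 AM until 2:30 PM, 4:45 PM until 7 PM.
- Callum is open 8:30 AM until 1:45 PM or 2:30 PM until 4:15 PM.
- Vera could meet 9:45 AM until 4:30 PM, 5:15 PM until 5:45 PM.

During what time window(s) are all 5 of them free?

11:15-13:45

Ulla ∩ Oliver: 11:15-14:30.
Ulla ∩ Oliver ∩ Farrukh: 11:15-14:30.
Ulla ∩ Oliver ∩ Farrukh ∩ Callum: 11:15-13:45.
Ulla ∩ Oliver ∩ Farrukh ∩ Callum ∩ Vera: 11:15-13:45.
Those are the intersection windows.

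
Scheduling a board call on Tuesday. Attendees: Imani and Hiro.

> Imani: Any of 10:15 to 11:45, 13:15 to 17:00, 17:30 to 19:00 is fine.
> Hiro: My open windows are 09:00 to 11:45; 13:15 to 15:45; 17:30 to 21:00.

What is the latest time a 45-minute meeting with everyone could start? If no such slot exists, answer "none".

Imani ∩ Hiro: 10:15-11:45, 13:15-15:45, 17:30-19:00.
The last common window of at least 45 minutes is 17:30-19:00; a 45-minute meeting can start as late as 18:15 and still end by 19:00.

18:15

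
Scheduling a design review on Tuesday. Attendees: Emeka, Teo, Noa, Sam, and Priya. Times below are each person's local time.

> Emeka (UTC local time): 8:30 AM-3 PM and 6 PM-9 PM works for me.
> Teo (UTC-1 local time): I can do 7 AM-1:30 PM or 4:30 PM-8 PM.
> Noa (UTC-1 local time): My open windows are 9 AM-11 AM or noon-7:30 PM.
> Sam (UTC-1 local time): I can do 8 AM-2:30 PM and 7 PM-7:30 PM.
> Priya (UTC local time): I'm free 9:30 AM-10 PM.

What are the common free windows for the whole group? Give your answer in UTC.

10:00-12:00, 13:00-14:30, 20:00-20:30

Emeka in UTC: 08:30-15:00, 18:00-21:00.
Teo in UTC: 08:00-14:30, 17:30-21:00 (add 1h to convert from UTC-1).
Noa in UTC: 10:00-12:00, 13:00-20:30 (add 1h to convert from UTC-1).
Sam in UTC: 09:00-15:30, 20:00-20:30 (add 1h to convert from UTC-1).
Priya in UTC: 09:30-22:00.
Emeka ∩ Teo: 08:30-14:30, 18:00-21:00.
Emeka ∩ Teo ∩ Noa: 10:00-12:00, 13:00-14:30, 18:00-20:30.
Emeka ∩ Teo ∩ Noa ∩ Sam: 10:00-12:00, 13:00-14:30, 20:00-20:30.
Emeka ∩ Teo ∩ Noa ∩ Sam ∩ Priya: 10:00-12:00, 13:00-14:30, 20:00-20:30.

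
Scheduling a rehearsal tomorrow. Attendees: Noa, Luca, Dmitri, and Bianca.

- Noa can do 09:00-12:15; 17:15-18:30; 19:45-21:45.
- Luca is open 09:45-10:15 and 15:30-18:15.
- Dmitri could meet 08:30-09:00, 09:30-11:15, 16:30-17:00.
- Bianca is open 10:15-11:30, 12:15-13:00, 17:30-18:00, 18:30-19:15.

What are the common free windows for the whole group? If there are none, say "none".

none

Noa ∩ Luca: 09:45-10:15, 17:15-18:15.
Noa ∩ Luca ∩ Dmitri: 09:45-10:15.
Noa ∩ Luca ∩ Dmitri ∩ Bianca: ∅.
There is no time when everyone is free.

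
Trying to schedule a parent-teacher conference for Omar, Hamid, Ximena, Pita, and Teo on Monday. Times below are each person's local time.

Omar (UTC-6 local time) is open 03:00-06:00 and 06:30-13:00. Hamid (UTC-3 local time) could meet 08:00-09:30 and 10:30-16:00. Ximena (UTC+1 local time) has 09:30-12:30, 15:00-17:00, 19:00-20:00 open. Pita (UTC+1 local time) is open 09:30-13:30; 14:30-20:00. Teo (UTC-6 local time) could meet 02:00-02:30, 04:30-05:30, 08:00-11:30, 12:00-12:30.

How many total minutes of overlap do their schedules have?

180

Omar in UTC: 09:00-12:00, 12:30-19:00 (add 6h to convert from UTC-6).
Hamid in UTC: 11:00-12:30, 13:30-19:00 (add 3h to convert from UTC-3).
Ximena in UTC: 08:30-11:30, 14:00-16:00, 18:00-19:00 (subtract 1h to convert from UTC+1).
Pita in UTC: 08:30-12:30, 13:30-19:00 (subtract 1h to convert from UTC+1).
Teo in UTC: 08:00-08:30, 10:30-11:30, 14:00-17:30, 18:00-18:30 (add 6h to convert from UTC-6).
Omar ∩ Hamid: 11:00-12:00, 13:30-19:00.
Omar ∩ Hamid ∩ Ximena: 11:00-11:30, 14:00-16:00, 18:00-19:00.
Omar ∩ Hamid ∩ Ximena ∩ Pita: 11:00-11:30, 14:00-16:00, 18:00-19:00.
Omar ∩ Hamid ∩ Ximena ∩ Pita ∩ Teo: 11:00-11:30, 14:00-16:00, 18:00-18:30.
Those are the intersection windows.
Summing the common windows: 30 + 120 + 30 = 180 minutes.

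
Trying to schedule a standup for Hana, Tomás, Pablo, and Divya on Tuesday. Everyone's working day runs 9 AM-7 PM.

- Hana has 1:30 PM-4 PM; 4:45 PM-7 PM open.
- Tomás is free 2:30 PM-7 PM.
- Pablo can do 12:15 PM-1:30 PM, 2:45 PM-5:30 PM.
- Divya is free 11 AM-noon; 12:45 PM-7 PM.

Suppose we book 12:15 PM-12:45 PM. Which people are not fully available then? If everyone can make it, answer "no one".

Divya, Hana, Tomás

Hana: not fully free for 12:15-12:45. Tomás: not fully free for 12:15-12:45. Pablo: free for 12:15-12:45. Divya: not fully free for 12:15-12:45.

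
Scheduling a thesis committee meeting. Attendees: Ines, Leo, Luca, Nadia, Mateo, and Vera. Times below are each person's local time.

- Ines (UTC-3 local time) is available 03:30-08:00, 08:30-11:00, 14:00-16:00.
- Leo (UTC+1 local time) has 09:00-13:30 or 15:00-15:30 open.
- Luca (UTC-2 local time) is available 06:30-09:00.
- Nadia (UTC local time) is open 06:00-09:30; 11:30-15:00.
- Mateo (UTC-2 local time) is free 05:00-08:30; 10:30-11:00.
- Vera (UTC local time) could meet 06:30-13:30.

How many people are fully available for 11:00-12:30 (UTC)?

2

Ines in UTC: 06:30-11:00, 11:30-14:00, 17:00-19:00 (add 3h to convert from UTC-3).
Leo in UTC: 08:00-12:30, 14:00-14:30 (subtract 1h to convert from UTC+1).
Luca in UTC: 08:30-11:00 (add 2h to convert from UTC-2).
Nadia in UTC: 06:00-09:30, 11:30-15:00.
Mateo in UTC: 07:00-10:30, 12:30-13:00 (add 2h to convert from UTC-2).
Vera in UTC: 06:30-13:30.
Leo and Vera can make the full 11:00-12:30 slot — that's 2.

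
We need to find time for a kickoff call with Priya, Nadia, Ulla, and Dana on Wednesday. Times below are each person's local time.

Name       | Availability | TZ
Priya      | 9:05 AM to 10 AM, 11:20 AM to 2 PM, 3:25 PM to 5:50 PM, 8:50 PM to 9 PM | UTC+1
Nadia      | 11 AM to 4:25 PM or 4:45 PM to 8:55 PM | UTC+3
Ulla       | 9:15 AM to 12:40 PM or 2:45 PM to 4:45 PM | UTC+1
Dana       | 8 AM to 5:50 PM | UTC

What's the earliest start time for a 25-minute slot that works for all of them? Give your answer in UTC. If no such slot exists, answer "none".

08:15

Priya in UTC: 08:05-09:00, 10:20-13:00, 14:25-16:50, 19:50-20:00 (subtract 1h to convert from UTC+1).
Nadia in UTC: 08:00-13:25, 13:45-17:55 (subtract 3h to convert from UTC+3).
Ulla in UTC: 08:15-11:40, 13:45-15:45 (subtract 1h to convert from UTC+1).
Dana in UTC: 08:00-17:50.
Priya ∩ Nadia: 08:05-09:00, 10:20-13:00, 14:25-16:50.
Priya ∩ Nadia ∩ Ulla: 08:15-09:00, 10:20-11:40, 14:25-15:45.
Priya ∩ Nadia ∩ Ulla ∩ Dana: 08:15-09:00, 10:20-11:40, 14:25-15:45.
The first common window of at least 25 minutes is 08:15-09:00, so the earliest start is 08:15.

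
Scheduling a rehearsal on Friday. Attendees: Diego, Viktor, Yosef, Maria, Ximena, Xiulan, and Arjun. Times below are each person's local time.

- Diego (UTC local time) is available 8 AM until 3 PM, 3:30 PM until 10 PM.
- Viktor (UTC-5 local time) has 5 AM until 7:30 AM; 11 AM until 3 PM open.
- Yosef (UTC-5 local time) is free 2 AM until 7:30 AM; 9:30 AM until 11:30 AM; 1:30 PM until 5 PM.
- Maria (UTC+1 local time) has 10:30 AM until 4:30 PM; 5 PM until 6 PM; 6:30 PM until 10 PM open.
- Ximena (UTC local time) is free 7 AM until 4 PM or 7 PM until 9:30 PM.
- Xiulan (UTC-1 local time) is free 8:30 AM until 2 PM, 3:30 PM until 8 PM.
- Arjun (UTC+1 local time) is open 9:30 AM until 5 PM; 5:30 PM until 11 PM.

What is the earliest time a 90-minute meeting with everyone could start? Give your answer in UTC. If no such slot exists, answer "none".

10:00

Diego in UTC: 08:00-15:00, 15:30-22:00.
Viktor in UTC: 10:00-12:30, 16:00-20:00 (add 5h to convert from UTC-5).
Yosef in UTC: 07:00-12:30, 14:30-16:30, 18:30-22:00 (add 5h to convert from UTC-5).
Maria in UTC: 09:30-15:30, 16:00-17:00, 17:30-21:00 (subtract 1h to convert from UTC+1).
Ximena in UTC: 07:00-16:00, 19:00-21:30.
Xiulan in UTC: 09:30-15:00, 16:30-21:00 (add 1h to convert from UTC-1).
Arjun in UTC: 08:30-16:00, 16:30-22:00 (subtract 1h to convert from UTC+1).
Diego ∩ Viktor: 10:00-12:30, 16:00-20:00.
Diego ∩ Viktor ∩ Yosef: 10:00-12:30, 16:00-16:30, 18:30-20:00.
Diego ∩ Viktor ∩ Yosef ∩ Maria: 10:00-12:30, 16:00-16:30, 18:30-20:00.
Diego ∩ Viktor ∩ Yosef ∩ Maria ∩ Ximena: 10:00-12:30, 19:00-20:00.
Diego ∩ Viktor ∩ Yosef ∩ Maria ∩ Ximena ∩ Xiulan: 10:00-12:30, 19:00-20:00.
Diego ∩ Viktor ∩ Yosef ∩ Maria ∩ Ximena ∩ Xiulan ∩ Arjun: 10:00-12:30, 19:00-20:00.
So the common availability across everyone is 10:00-12:30, 19:00-20:00.
The first common window of at least 90 minutes is 10:00-12:30, so the earliest start is 10:00.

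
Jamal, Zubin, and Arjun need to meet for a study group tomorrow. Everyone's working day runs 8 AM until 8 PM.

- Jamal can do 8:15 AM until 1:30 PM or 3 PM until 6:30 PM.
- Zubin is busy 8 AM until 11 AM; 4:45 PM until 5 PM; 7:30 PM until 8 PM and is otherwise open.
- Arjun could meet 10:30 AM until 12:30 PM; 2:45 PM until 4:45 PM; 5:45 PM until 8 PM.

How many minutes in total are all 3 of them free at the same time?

Jamal free: 08:15-13:30, 15:00-18:30.
Zubin free: 11:00-16:45, 17:00-19:30 (invert busy blocks within the working day).
Arjun free: 10:30-12:30, 14:45-16:45, 17:45-20:00.
Jamal ∩ Zubin: 11:00-13:30, 15:00-16:45, 17:00-18:30.
Jamal ∩ Zubin ∩ Arjun: 11:00-12:30, 15:00-16:45, 17:45-18:30.
Those are the intersection windows.
Summing the common windows: 90 + 105 + 45 = 240 minutes.

240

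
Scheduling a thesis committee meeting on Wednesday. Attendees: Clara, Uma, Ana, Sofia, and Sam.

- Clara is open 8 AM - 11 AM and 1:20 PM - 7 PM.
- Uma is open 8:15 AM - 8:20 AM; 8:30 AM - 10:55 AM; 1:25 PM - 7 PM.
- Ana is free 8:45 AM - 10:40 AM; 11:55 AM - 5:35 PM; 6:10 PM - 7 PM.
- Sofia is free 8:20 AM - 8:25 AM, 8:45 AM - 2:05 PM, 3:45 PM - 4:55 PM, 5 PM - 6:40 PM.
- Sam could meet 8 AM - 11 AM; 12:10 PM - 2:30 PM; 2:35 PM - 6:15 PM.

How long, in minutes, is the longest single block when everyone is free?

Clara ∩ Uma: 08:15-08:20, 08:30-10:55, 13:25-19:00.
Clara ∩ Uma ∩ Ana: 08:45-10:40, 13:25-17:35, 18:10-19:00.
Clara ∩ Uma ∩ Ana ∩ Sofia: 08:45-10:40, 13:25-14:05, 15:45-16:55, 17:00-17:35, 18:10-18:40.
Clara ∩ Uma ∩ Ana ∩ Sofia ∩ Sam: 08:45-10:40, 13:25-14:05, 15:45-16:55, 17:00-17:35, 18:10-18:15.
The longest is 08:45-10:40 at 115 minutes.

115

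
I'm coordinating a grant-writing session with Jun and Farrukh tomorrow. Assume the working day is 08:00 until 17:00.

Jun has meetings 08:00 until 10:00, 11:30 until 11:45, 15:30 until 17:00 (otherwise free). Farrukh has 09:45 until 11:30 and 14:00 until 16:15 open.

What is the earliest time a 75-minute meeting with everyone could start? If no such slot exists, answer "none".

10:00

Jun free: 10:00-11:30, 11:45-15:30 (invert busy blocks within the working day).
Farrukh free: 09:45-11:30, 14:00-16:15.
Jun ∩ Farrukh: 10:00-11:30, 14:00-15:30.
The first common window of at least 75 minutes is 10:00-11:30, so the earliest start is 10:00.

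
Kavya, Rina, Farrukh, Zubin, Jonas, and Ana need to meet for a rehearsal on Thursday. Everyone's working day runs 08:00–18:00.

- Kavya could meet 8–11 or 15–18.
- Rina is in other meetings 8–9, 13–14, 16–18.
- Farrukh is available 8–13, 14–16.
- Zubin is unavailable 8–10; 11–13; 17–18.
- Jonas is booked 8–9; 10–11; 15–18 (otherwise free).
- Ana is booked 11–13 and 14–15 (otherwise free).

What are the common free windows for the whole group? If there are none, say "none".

none

Kavya free: 08:00-11:00, 15:00-18:00.
Rina free: 09:00-13:00, 14:00-16:00 (invert busy blocks within the working day).
Farrukh free: 08:00-13:00, 14:00-16:00.
Zubin free: 10:00-11:00, 13:00-17:00 (invert busy blocks within the working day).
Jonas free: 09:00-10:00, 11:00-15:00 (invert busy blocks within the working day).
Ana free: 08:00-11:00, 13:00-14:00, 15:00-18:00 (invert busy blocks within the working day).
Kavya ∩ Rina: 09:00-11:00, 15:00-16:00.
Kavya ∩ Rina ∩ Farrukh: 09:00-11:00, 15:00-16:00.
Kavya ∩ Rina ∩ Farrukh ∩ Zubin: 10:00-11:00, 15:00-16:00.
Kavya ∩ Rina ∩ Farrukh ∩ Zubin ∩ Jonas: ∅.
Kavya ∩ Rina ∩ Farrukh ∩ Zubin ∩ Jonas ∩ Ana: ∅.
There is no time when everyone is free.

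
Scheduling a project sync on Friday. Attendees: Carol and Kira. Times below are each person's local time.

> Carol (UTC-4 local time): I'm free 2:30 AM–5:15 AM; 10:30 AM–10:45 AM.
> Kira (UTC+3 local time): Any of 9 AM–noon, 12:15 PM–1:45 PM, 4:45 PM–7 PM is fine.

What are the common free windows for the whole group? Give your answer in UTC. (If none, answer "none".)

Carol in UTC: 06:30-09:15, 14:30-14:45 (add 4h to convert from UTC-4).
Kira in UTC: 06:00-09:00, 09:15-10:45, 13:45-16:00 (subtract 3h to convert from UTC+3).
Carol ∩ Kira: 06:30-09:00, 14:30-14:45.

06:30-09:00, 14:30-14:45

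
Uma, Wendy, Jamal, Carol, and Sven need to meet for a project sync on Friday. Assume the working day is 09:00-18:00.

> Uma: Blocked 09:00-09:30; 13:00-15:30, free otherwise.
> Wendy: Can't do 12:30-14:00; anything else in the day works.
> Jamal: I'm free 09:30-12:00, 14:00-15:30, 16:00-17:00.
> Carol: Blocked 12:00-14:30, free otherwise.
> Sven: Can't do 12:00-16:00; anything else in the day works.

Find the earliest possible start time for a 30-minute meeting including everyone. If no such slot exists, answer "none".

Uma free: 09:30-13:00, 15:30-18:00 (invert busy blocks within the working day).
Wendy free: 09:00-12:30, 14:00-18:00 (invert busy blocks within the working day).
Jamal free: 09:30-12:00, 14:00-15:30, 16:00-17:00.
Carol free: 09:00-12:00, 14:30-18:00 (invert busy blocks within the working day).
Sven free: 09:00-12:00, 16:00-18:00 (invert busy blocks within the working day).
Uma ∩ Wendy: 09:30-12:30, 15:30-18:00.
Uma ∩ Wendy ∩ Jamal: 09:30-12:00, 16:00-17:00.
Uma ∩ Wendy ∩ Jamal ∩ Carol: 09:30-12:00, 16:00-17:00.
Uma ∩ Wendy ∩ Jamal ∩ Carol ∩ Sven: 09:30-12:00, 16:00-17:00.
The first common window of at least 30 minutes is 09:30-12:00, so the earliest start is 09:30.

09:30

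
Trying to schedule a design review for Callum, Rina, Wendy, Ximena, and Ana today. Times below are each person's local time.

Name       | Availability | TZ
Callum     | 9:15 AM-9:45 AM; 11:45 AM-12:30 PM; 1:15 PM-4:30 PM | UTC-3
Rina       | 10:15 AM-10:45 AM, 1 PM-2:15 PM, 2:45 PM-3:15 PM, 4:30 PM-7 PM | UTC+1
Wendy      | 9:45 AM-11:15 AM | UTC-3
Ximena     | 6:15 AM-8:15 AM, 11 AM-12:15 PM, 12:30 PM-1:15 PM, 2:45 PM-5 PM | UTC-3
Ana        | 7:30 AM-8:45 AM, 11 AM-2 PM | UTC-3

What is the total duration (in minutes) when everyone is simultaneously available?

Callum in UTC: 12:15-12:45, 14:45-15:30, 16:15-19:30 (add 3h to convert from UTC-3).
Rina in UTC: 09:15-09:45, 12:00-13:15, 13:45-14:15, 15:30-18:00 (subtract 1h to convert from UTC+1).
Wendy in UTC: 12:45-14:15 (add 3h to convert from UTC-3).
Ximena in UTC: 09:15-11:15, 14:00-15:15, 15:30-16:15, 17:45-20:00 (add 3h to convert from UTC-3).
Ana in UTC: 10:30-11:45, 14:00-17:00 (add 3h to convert from UTC-3).
Callum ∩ Rina: 12:15-12:45, 16:15-18:00.
Callum ∩ Rina ∩ Wendy: ∅.
Callum ∩ Rina ∩ Wendy ∩ Ximena: ∅.
Callum ∩ Rina ∩ Wendy ∩ Ximena ∩ Ana: ∅.
There is no time when everyone is free.
There is no common window, so the total is 0 minutes.

0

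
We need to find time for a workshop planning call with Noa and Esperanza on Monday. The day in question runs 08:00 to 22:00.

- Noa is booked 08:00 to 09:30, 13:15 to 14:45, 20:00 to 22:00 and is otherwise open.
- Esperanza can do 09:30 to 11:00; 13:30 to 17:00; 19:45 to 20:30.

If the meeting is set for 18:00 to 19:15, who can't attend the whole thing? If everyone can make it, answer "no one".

Noa free: 09:30-13:15, 14:45-20:00 (invert busy blocks within the working day).
Esperanza free: 09:30-11:00, 13:30-17:00, 19:45-20:30.
Noa: free for 18:00-19:15. Esperanza: not fully free for 18:00-19:15.

Esperanza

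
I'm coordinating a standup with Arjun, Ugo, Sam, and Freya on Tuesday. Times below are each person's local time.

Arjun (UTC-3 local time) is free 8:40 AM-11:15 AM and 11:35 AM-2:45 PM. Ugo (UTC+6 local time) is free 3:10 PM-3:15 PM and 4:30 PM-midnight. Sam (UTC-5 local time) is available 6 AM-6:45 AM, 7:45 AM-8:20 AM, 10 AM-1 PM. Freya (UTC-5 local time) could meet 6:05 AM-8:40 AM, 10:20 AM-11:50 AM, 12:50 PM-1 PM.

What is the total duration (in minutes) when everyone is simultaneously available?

Arjun in UTC: 11:40-14:15, 14:35-17:45 (add 3h to convert from UTC-3).
Ugo in UTC: 09:10-09:15, 10:30-18:00 (subtract 6h to convert from UTC+6).
Sam in UTC: 11:00-11:45, 12:45-13:20, 15:00-18:00 (add 5h to convert from UTC-5).
Freya in UTC: 11:05-13:40, 15:20-16:50, 17:50-18:00 (add 5h to convert from UTC-5).
Arjun ∩ Ugo: 11:40-14:15, 14:35-17:45.
Arjun ∩ Ugo ∩ Sam: 11:40-11:45, 12:45-13:20, 15:00-17:45.
Arjun ∩ Ugo ∩ Sam ∩ Freya: 11:40-11:45, 12:45-13:20, 15:20-16:50.
Summing the common windows: 5 + 35 + 90 = 130 minutes.

130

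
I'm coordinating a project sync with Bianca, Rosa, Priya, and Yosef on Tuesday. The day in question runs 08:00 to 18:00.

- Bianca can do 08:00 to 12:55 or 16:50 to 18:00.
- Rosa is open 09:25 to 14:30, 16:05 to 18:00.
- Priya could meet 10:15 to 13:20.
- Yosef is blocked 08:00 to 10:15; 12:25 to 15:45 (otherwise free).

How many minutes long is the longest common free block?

130

Bianca free: 08:00-12:55, 16:50-18:00.
Rosa free: 09:25-14:30, 16:05-18:00.
Priya free: 10:15-13:20.
Yosef free: 10:15-12:25, 15:45-18:00 (invert busy blocks within the working day).
Bianca ∩ Rosa: 09:25-12:55, 16:50-18:00.
Bianca ∩ Rosa ∩ Priya: 10:15-12:55.
Bianca ∩ Rosa ∩ Priya ∩ Yosef: 10:15-12:25.
So the common availability across everyone is 10:15-12:25.
The longest is 10:15-12:25 at 130 minutes.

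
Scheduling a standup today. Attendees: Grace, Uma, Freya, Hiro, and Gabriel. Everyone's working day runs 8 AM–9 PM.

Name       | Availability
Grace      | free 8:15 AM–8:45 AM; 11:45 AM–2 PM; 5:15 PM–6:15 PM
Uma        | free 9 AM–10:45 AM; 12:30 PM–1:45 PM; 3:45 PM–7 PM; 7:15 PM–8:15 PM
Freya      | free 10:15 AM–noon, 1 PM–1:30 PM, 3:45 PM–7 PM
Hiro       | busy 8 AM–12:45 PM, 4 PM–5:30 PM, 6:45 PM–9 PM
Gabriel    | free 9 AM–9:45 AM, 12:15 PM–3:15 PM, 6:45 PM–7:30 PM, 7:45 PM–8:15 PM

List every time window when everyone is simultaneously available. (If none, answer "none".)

13:00-13:30

Grace free: 08:15-08:45, 11:45-14:00, 17:15-18:15.
Uma free: 09:00-10:45, 12:30-13:45, 15:45-19:00, 19:15-20:15.
Freya free: 10:15-12:00, 13:00-13:30, 15:45-19:00.
Hiro free: 12:45-16:00, 17:30-18:45 (invert busy blocks within the working day).
Gabriel free: 09:00-09:45, 12:15-15:15, 18:45-19:30, 19:45-20:15.
Grace ∩ Uma: 12:30-13:45, 17:15-18:15.
Grace ∩ Uma ∩ Freya: 13:00-13:30, 17:15-18:15.
Grace ∩ Uma ∩ Freya ∩ Hiro: 13:00-13:30, 17:30-18:15.
Grace ∩ Uma ∩ Freya ∩ Hiro ∩ Gabriel: 13:00-13:30.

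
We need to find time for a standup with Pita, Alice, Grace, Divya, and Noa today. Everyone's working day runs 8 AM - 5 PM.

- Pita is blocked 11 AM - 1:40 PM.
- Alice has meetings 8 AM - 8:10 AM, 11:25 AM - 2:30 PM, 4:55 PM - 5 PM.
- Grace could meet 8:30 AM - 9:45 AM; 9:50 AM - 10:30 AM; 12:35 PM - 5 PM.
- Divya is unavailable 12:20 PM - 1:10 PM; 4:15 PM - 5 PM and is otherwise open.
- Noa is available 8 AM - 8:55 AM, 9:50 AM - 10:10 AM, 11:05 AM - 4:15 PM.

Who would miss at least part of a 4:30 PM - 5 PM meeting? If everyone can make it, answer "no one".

Pita free: 08:00-11:00, 13:40-17:00 (invert busy blocks within the working day).
Alice free: 08:10-11:25, 14:30-16:55 (invert busy blocks within the working day).
Grace free: 08:30-09:45, 09:50-10:30, 12:35-17:00.
Divya free: 08:00-12:20, 13:10-16:15 (invert busy blocks within the working day).
Noa free: 08:00-08:55, 09:50-10:10, 11:05-16:15.
Pita: free for 16:30-17:00. Alice: not fully free for 16:30-17:00. Grace: free for 16:30-17:00. Divya: not fully free for 16:30-17:00. Noa: not fully free for 16:30-17:00.

Alice, Divya, Noa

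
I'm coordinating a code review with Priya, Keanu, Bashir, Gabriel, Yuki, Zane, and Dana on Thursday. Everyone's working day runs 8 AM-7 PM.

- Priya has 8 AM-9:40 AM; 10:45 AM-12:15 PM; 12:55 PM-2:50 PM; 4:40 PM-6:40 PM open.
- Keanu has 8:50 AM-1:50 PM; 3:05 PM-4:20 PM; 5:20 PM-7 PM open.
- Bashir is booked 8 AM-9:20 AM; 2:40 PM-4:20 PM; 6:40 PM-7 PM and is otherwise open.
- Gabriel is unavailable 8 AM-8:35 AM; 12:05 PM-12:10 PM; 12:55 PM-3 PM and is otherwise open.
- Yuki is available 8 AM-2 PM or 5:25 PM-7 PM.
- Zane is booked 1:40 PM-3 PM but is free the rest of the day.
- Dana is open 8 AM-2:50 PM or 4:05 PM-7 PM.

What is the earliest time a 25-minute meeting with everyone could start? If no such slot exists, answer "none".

Priya free: 08:00-09:40, 10:45-12:15, 12:55-14:50, 16:40-18:40.
Keanu free: 08:50-13:50, 15:05-16:20, 17:20-19:00.
Bashir free: 09:20-14:40, 16:20-18:40 (invert busy blocks within the working day).
Gabriel free: 08:35-12:05, 12:10-12:55, 15:00-19:00 (invert busy blocks within the working day).
Yuki free: 08:00-14:00, 17:25-19:00.
Zane free: 08:00-13:40, 15:00-19:00 (invert busy blocks within the working day).
Dana free: 08:00-14:50, 16:05-19:00.
Priya ∩ Keanu: 08:50-09:40, 10:45-12:15, 12:55-13:50, 17:20-18:40.
Priya ∩ Keanu ∩ Bashir: 09:20-09:40, 10:45-12:15, 12:55-13:50, 17:20-18:40.
Priya ∩ Keanu ∩ Bashir ∩ Gabriel: 09:20-09:40, 10:45-12:05, 12:10-12:15, 17:20-18:40.
Priya ∩ Keanu ∩ Bashir ∩ Gabriel ∩ Yuki: 09:20-09:40, 10:45-12:05, 12:10-12:15, 17:25-18:40.
Priya ∩ Keanu ∩ Bashir ∩ Gabriel ∩ Yuki ∩ Zane: 09:20-09:40, 10:45-12:05, 12:10-12:15, 17:25-18:40.
Priya ∩ Keanu ∩ Bashir ∩ Gabriel ∩ Yuki ∩ Zane ∩ Dana: 09:20-09:40, 10:45-12:05, 12:10-12:15, 17:25-18:40.
The first common window of at least 25 minutes is 10:45-12:05, so the earliest start is 10:45.

10:45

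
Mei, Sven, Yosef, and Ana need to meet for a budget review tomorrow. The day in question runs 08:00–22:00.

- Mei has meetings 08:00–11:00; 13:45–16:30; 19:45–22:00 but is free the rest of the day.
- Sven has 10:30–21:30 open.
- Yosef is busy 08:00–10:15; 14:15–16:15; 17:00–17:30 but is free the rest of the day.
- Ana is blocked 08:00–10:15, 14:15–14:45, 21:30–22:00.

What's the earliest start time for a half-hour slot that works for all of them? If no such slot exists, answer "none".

Mei free: 11:00-13:45, 16:30-19:45 (invert busy blocks within the working day).
Sven free: 10:30-21:30.
Yosef free: 10:15-14:15, 16:15-17:00, 17:30-22:00 (invert busy blocks within the working day).
Ana free: 10:15-14:15, 14:45-21:30 (invert busy blocks within the working day).
Mei ∩ Sven: 11:00-13:45, 16:30-19:45.
Mei ∩ Sven ∩ Yosef: 11:00-13:45, 16:30-17:00, 17:30-19:45.
Mei ∩ Sven ∩ Yosef ∩ Ana: 11:00-13:45, 16:30-17:00, 17:30-19:45.
The first common window of at least 30 minutes is 11:00-13:45, so the earliest start is 11:00.

11:00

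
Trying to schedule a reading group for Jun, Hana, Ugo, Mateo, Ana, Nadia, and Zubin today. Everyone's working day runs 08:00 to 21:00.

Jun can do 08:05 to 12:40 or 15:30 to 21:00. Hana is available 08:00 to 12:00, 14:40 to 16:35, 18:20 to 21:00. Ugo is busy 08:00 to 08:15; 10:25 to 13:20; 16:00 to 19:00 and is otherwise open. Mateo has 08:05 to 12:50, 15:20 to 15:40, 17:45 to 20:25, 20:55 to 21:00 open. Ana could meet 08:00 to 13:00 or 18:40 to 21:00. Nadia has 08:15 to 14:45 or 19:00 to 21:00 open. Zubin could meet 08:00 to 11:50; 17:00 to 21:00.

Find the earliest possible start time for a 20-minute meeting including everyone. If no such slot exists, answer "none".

08:15

Jun free: 08:05-12:40, 15:30-21:00.
Hana free: 08:00-12:00, 14:40-16:35, 18:20-21:00.
Ugo free: 08:15-10:25, 13:20-16:00, 19:00-21:00 (invert busy blocks within the working day).
Mateo free: 08:05-12:50, 15:20-15:40, 17:45-20:25, 20:55-21:00.
Ana free: 08:00-13:00, 18:40-21:00.
Nadia free: 08:15-14:45, 19:00-21:00.
Zubin free: 08:00-11:50, 17:00-21:00.
Jun ∩ Hana: 08:05-12:00, 15:30-16:35, 18:20-21:00.
Jun ∩ Hana ∩ Ugo: 08:15-10:25, 15:30-16:00, 19:00-21:00.
Jun ∩ Hana ∩ Ugo ∩ Mateo: 08:15-10:25, 15:30-15:40, 19:00-20:25, 20:55-21:00.
Jun ∩ Hana ∩ Ugo ∩ Mateo ∩ Ana: 08:15-10:25, 19:00-20:25, 20:55-21:00.
Jun ∩ Hana ∩ Ugo ∩ Mateo ∩ Ana ∩ Nadia: 08:15-10:25, 19:00-20:25, 20:55-21:00.
Jun ∩ Hana ∩ Ugo ∩ Mateo ∩ Ana ∩ Nadia ∩ Zubin: 08:15-10:25, 19:00-20:25, 20:55-21:00.
The first common window of at least 20 minutes is 08:15-10:25, so the earliest start is 08:15.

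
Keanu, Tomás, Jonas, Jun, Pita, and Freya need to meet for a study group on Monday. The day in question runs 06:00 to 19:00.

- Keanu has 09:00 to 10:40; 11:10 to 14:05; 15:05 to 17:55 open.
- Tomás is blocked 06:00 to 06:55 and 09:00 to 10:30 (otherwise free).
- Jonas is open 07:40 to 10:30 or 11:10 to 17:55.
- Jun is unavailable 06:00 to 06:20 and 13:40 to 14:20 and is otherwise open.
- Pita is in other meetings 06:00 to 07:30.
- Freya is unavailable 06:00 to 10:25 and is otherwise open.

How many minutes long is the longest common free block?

170

Keanu free: 09:00-10:40, 11:10-14:05, 15:05-17:55.
Tomás free: 06:55-09:00, 10:30-19:00 (invert busy blocks within the working day).
Jonas free: 07:40-10:30, 11:10-17:55.
Jun free: 06:20-13:40, 14:20-19:00 (invert busy blocks within the working day).
Pita free: 07:30-19:00 (invert busy blocks within the working day).
Freya free: 10:25-19:00 (invert busy blocks within the working day).
Keanu ∩ Tomás: 10:30-10:40, 11:10-14:05, 15:05-17:55.
Keanu ∩ Tomás ∩ Jonas: 11:10-14:05, 15:05-17:55.
Keanu ∩ Tomás ∩ Jonas ∩ Jun: 11:10-13:40, 15:05-17:55.
Keanu ∩ Tomás ∩ Jonas ∩ Jun ∩ Pita: 11:10-13:40, 15:05-17:55.
Keanu ∩ Tomás ∩ Jonas ∩ Jun ∩ Pita ∩ Freya: 11:10-13:40, 15:05-17:55.
The longest is 15:05-17:55 at 170 minutes.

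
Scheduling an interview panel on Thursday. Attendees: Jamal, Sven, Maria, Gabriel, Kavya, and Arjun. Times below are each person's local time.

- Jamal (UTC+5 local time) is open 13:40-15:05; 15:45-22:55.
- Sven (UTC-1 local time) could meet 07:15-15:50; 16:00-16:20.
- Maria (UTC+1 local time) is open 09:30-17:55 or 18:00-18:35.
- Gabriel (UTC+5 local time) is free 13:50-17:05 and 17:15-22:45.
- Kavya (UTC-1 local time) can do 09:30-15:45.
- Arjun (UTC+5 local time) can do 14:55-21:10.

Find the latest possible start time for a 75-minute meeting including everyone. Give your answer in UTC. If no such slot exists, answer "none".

14:55

Jamal in UTC: 08:40-10:05, 10:45-17:55 (subtract 5h to convert from UTC+5).
Sven in UTC: 08:15-16:50, 17:00-17:20 (add 1h to convert from UTC-1).
Maria in UTC: 08:30-16:55, 17:00-17:35 (subtract 1h to convert from UTC+1).
Gabriel in UTC: 08:50-12:05, 12:15-17:45 (subtract 5h to convert from UTC+5).
Kavya in UTC: 10:30-16:45 (add 1h to convert from UTC-1).
Arjun in UTC: 09:55-16:10 (subtract 5h to convert from UTC+5).
Jamal ∩ Sven: 08:40-10:05, 10:45-16:50, 17:00-17:20.
Jamal ∩ Sven ∩ Maria: 08:40-10:05, 10:45-16:50, 17:00-17:20.
Jamal ∩ Sven ∩ Maria ∩ Gabriel: 08:50-10:05, 10:45-12:05, 12:15-16:50, 17:00-17:20.
Jamal ∩ Sven ∩ Maria ∩ Gabriel ∩ Kavya: 10:45-12:05, 12:15-16:45.
Jamal ∩ Sven ∩ Maria ∩ Gabriel ∩ Kavya ∩ Arjun: 10:45-12:05, 12:15-16:10.
The last common window of at least 75 minutes is 12:15-16:10; a 75-minute meeting can start as late as 14:55 and still end by 16:10.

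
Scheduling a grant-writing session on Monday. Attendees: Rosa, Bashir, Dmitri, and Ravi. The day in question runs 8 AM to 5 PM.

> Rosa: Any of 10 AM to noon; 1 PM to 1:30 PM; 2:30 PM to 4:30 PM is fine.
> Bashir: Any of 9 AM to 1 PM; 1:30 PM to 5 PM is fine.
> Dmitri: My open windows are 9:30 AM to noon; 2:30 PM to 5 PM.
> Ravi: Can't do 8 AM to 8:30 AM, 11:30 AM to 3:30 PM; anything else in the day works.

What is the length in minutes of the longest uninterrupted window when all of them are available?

Rosa free: 10:00-12:00, 13:00-13:30, 14:30-16:30.
Bashir free: 09:00-13:00, 13:30-17:00.
Dmitri free: 09:30-12:00, 14:30-17:00.
Ravi free: 08:30-11:30, 15:30-17:00 (invert busy blocks within the working day).
Rosa ∩ Bashir: 10:00-12:00, 14:30-16:30.
Rosa ∩ Bashir ∩ Dmitri: 10:00-12:00, 14:30-16:30.
Rosa ∩ Bashir ∩ Dmitri ∩ Ravi: 10:00-11:30, 15:30-16:30.
The longest is 10:00-11:30 at 90 minutes.

90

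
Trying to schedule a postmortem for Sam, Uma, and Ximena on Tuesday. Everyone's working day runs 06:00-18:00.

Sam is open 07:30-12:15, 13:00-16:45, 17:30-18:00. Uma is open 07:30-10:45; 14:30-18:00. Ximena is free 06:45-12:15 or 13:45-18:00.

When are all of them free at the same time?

07:30-10:45, 14:30-16:45, 17:30-18:00

Sam ∩ Uma: 07:30-10:45, 14:30-16:45, 17:30-18:00.
Sam ∩ Uma ∩ Ximena: 07:30-10:45, 14:30-16:45, 17:30-18:00.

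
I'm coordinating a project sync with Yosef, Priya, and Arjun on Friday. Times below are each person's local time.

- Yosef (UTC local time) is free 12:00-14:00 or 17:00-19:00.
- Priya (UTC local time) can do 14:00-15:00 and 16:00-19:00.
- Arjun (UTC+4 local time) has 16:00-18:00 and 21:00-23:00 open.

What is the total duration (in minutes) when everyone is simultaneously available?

120

Yosef in UTC: 12:00-14:00, 17:00-19:00.
Priya in UTC: 14:00-15:00, 16:00-19:00.
Arjun in UTC: 12:00-14:00, 17:00-19:00 (subtract 4h to convert from UTC+4).
Yosef ∩ Priya: 17:00-19:00.
Yosef ∩ Priya ∩ Arjun: 17:00-19:00.
That's a single block of 120 minutes.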